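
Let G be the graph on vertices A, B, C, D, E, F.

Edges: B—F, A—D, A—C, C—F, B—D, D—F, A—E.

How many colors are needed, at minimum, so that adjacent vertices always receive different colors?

B, D, F are pairwise adjacent, so at least 3 colors are needed.
3 colors suffice: color red → {A, F}; color blue → {C, D, E}; color green → {B}. Each edge has distinct colors on its endpoints.

3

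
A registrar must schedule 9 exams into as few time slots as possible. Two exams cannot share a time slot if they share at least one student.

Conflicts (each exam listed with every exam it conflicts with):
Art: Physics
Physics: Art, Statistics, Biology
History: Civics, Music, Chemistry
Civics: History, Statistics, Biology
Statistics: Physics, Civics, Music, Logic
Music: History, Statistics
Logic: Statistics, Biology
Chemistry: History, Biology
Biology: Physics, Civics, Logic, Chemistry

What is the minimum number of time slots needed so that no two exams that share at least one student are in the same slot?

2

Art and Physics conflict, so at least 2 time slots are needed.
2 time slots suffice: time slot 1 → {Art, History, Statistics, Biology}; time slot 2 → {Physics, Civics, Music, Logic, Chemistry}. Each listed conflict is separated.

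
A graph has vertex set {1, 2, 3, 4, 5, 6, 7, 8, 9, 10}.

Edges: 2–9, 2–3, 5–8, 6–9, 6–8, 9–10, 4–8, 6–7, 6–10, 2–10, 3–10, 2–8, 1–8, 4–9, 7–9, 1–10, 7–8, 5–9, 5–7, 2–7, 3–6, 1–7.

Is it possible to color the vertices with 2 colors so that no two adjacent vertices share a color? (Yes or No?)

6, 7, 8 form a triangle, so at least 3 colors are needed.
So 2 colors are not enough.

No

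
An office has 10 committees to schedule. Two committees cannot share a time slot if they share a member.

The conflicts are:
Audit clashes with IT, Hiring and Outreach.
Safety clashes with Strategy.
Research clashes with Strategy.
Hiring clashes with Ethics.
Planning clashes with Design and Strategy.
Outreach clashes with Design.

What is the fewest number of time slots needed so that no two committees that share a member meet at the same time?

Planning and Design conflict, so at least 2 time slots are needed.
Using 2 time slots: Audit=1, Safety=2, IT=2, Research=2, Hiring=2, Planning=2, Outreach=2, Design=1, Ethics=1, Strategy=1. No two conflicting committees share a time slot.

2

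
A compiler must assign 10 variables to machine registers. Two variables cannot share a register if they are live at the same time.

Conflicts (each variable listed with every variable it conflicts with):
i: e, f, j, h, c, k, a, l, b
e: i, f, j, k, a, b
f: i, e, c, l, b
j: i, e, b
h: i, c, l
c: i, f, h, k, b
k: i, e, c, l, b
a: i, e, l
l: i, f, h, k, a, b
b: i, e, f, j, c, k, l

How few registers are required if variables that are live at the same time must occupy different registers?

4

i, e, f, b pairwise conflict, so at least 4 registers are needed.
4 registers suffice: register 1 → {i}; register 2 → {h, a, b}; register 3 → {e, c, l}; register 4 → {f, j, k}. Each listed conflict is separated.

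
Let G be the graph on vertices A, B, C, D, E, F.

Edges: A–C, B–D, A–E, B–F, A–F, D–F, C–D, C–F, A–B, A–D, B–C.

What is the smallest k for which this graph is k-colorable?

5

A, B, C, D, F are mutually adjacent (a clique of size 5), so at least 5 colors are needed.
5 colors suffice: color 1 → {A}; color 2 → {D, E}; color 3 → {F}; color 4 → {C}; color 5 → {B}. No two adjacent vertices share a color.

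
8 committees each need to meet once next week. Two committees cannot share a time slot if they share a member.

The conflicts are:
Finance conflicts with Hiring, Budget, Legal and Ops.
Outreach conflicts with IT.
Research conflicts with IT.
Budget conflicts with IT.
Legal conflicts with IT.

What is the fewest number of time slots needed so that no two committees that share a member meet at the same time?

Finance and Legal conflict, so at least 2 time slots are needed.
2 time slots suffice: time slot 1 → {Finance, IT}; time slot 2 → {Outreach, Research, Hiring, Budget, Legal, Ops}. Each listed conflict is separated.

2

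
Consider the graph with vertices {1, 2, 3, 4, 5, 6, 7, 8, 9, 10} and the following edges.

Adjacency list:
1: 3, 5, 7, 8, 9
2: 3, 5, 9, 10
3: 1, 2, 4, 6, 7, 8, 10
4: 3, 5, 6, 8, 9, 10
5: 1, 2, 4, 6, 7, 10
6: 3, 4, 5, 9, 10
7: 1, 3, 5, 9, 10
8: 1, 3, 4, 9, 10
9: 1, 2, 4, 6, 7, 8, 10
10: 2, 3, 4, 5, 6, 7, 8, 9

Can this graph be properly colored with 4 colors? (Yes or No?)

Yes

The chromatic number is 4. 4, 5, 6, 10 are pairwise adjacent (a clique of size 4), so at least 4 colors are needed.
A valid assignment using 4 colors: 1=red, 2=green, 3=blue, 4=green, 5=blue, 6=yellow, 7=green, 8=yellow, 9=blue, 10=red.
That is already a proper 4-coloring.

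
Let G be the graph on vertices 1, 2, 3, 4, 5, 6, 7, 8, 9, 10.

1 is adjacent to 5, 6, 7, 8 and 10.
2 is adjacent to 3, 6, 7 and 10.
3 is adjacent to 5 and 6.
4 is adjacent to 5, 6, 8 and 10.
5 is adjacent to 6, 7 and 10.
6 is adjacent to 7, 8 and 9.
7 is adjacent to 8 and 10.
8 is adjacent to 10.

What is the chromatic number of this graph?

1, 6, 7, 8 are mutually adjacent (a clique of size 4), so at least 4 colors are needed.
4 colors suffice: color red → {6, 10}; color blue → {3, 4, 7, 9}; color green → {2, 5, 8}; color yellow → {1}. Each edge has distinct colors on its endpoints.

4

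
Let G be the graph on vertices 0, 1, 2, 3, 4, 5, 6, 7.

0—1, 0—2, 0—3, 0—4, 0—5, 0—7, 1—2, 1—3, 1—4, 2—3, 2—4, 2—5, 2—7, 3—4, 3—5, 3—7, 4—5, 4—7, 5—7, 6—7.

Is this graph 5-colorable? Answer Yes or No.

No

0, 2, 3, 4, 5, 7 are mutually adjacent (a clique of size 6), so at least 6 colors are needed.
So 5 colors are not enough.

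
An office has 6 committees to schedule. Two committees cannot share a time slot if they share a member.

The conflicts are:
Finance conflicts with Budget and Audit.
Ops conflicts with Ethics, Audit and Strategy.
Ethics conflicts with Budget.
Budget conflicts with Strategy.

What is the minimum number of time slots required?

3

The cycle Finance-Budget-Strategy-Ops-Audit-Finance has odd length 5, so it cannot be 2-colored; at least 3 time slots are needed.
3 time slots suffice: time slot 1 → {Ops, Budget}; time slot 2 → {Ethics, Audit, Strategy}; time slot 3 → {Finance}. Each listed conflict is separated.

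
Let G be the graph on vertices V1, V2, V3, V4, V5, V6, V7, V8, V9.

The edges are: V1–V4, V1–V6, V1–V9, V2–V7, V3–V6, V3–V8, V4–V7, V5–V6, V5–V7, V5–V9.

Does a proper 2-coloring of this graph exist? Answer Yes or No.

The cycle V7-V5-V9-V1-V4-V7 has odd length 5, so it cannot be 2-colored; at least 3 colors are needed.
So 2 colors are not enough.

No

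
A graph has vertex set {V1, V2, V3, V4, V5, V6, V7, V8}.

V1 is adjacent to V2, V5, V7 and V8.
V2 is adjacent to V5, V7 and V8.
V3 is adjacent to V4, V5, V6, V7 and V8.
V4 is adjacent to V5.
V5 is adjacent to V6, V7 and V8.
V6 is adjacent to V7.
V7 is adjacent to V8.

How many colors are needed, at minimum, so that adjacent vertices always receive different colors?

V1, V2, V5, V7, V8 form a clique, so at least 5 colors are needed.
5 colors suffice: color red → {V5}; color blue → {V4, V7}; color green → {V6, V8}; color yellow → {V1, V3}; color purple → {V2}. Every edge joins two different colors.

5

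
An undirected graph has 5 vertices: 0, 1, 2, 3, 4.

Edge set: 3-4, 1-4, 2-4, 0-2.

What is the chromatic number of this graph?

2

1 and 4 are adjacent, so at least 2 colors are needed.
2 colors suffice: color red → {0, 4}; color blue → {1, 2, 3}. No two adjacent vertices share a color.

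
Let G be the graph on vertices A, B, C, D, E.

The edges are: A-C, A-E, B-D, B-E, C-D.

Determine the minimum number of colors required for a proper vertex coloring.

3

The cycle E-A-C-D-B-E has odd length 5, so it cannot be 2-colored; at least 3 colors are needed.
3 colors suffice: color 1 → {B, C}; color 2 → {D, E}; color 3 → {A}. Every edge joins two different colors.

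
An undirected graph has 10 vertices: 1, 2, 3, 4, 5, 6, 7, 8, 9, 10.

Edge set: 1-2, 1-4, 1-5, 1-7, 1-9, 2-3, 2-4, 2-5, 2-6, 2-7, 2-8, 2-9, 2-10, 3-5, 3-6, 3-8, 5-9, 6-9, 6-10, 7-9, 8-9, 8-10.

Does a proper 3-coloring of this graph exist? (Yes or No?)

No

1, 2, 7, 9 are mutually adjacent (a clique of size 4), so at least 4 colors are needed.
So 3 colors are not enough.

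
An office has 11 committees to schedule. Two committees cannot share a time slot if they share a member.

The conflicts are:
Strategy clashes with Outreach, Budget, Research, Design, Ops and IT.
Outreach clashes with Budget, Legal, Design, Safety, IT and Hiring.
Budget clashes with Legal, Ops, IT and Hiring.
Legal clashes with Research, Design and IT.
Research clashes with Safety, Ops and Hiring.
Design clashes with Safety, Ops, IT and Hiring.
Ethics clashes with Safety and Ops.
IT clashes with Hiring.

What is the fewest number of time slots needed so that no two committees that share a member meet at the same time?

4

Strategy, Outreach, Budget, IT are mutually in conflict, so at least 4 time slots are needed.
4 time slots suffice: Strategy=4, Outreach=1, Budget=2, Legal=4, Research=1, Design=2, Ethics=1, Safety=3, Ops=3, IT=3, Hiring=4. No two conflicting committees share a time slot.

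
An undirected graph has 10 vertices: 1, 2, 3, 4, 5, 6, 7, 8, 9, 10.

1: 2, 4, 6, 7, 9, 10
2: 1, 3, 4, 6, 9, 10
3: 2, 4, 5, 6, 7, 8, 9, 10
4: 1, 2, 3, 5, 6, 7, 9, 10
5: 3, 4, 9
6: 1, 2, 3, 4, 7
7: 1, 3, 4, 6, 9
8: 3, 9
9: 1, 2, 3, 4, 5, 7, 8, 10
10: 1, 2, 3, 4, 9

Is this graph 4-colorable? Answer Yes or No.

No

2, 3, 4, 9, 10 are pairwise adjacent (a clique of size 5), so at least 5 colors are needed.
So 4 colors are not enough.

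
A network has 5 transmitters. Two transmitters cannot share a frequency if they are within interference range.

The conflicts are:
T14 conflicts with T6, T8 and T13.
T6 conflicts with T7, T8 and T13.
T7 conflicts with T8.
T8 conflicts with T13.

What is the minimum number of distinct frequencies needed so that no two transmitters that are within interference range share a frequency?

4

T14, T6, T8, T13 are mutually in conflict, so at least 4 frequencies are needed.
4 frequencies suffice: frequency 1 → {T6}; frequency 2 → {T8}; frequency 3 → {T7, T13}; frequency 4 → {T14}. Each listed conflict is separated.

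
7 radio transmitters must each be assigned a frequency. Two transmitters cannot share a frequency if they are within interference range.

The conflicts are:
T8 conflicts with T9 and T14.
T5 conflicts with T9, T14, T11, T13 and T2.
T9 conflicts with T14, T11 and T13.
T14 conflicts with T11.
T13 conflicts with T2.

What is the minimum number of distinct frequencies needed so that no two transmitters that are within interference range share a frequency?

4

T5, T9, T14, T11 all conflict with each other, so at least 4 frequencies are needed.
A valid assignment using 4 frequencies: T8=2, T5=2, T9=1, T14=3, T11=4, T13=3, T2=1. Every pair that conflicts lands in different frequencies.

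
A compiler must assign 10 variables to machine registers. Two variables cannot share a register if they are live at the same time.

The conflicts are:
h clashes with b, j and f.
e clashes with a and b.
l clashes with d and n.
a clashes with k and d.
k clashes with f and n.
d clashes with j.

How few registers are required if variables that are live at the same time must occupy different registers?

3

The cycle a-k-n-l-d-a has odd length 5, so it cannot be 2-colored; at least 3 registers are needed.
3 registers suffice: register 1 → {h, e, k, d}; register 2 → {a, b, j, f, n}; register 3 → {l}. Each listed conflict is separated.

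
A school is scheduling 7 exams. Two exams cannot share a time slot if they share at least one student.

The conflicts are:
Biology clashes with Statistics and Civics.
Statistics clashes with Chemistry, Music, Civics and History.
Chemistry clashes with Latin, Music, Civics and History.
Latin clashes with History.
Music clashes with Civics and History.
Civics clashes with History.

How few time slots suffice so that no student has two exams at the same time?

5

Statistics, Chemistry, Music, Civics, History are mutually in conflict, so at least 5 time slots are needed.
5 time slots suffice: time slot 1 → {Statistics, Latin}; time slot 2 → {Biology, History}; time slot 3 → {Civics}; time slot 4 → {Chemistry}; time slot 5 → {Music}. No two conflicting exams share a time slot.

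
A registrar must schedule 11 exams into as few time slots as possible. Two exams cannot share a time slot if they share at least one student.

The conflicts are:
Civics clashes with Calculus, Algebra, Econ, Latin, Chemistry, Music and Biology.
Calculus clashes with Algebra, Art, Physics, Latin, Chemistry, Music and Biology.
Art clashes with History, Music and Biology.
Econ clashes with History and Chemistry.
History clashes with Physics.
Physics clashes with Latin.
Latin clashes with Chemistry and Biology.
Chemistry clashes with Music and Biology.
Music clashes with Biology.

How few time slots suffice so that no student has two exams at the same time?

Civics, Calculus, Latin, Chemistry, Biology are mutually in conflict, so at least 5 time slots are needed.
5 time slots suffice: time slot 1 → {Calculus, Econ}; time slot 2 → {Civics, Art, Physics}; time slot 3 → {Algebra, History, Biology}; time slot 4 → {Chemistry}; time slot 5 → {Latin, Music}. Each listed conflict is separated.

5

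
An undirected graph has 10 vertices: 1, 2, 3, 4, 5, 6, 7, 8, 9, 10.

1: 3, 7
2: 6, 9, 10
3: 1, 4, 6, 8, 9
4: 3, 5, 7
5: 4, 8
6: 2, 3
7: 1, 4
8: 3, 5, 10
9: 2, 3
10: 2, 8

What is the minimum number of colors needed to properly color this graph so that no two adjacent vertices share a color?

3

The cycle 2-6-3-8-10-2 has odd length 5, so it cannot be 2-colored; at least 3 colors are needed.
3 colors suffice: 1=blue, 2=red, 3=red, 4=blue, 5=red, 6=blue, 7=red, 8=blue, 9=blue, 10=green. No two adjacent vertices share a color.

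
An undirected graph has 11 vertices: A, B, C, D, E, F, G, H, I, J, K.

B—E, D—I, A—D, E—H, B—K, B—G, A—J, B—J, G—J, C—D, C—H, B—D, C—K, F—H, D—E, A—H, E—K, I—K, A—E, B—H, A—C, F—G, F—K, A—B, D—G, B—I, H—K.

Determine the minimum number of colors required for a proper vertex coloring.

A, B, D, E form a clique, so at least 4 colors are needed.
4 colors suffice: color red → {B, C, F}; color blue → {D, H, J}; color green → {A, G, K}; color yellow → {E, I}. Every edge joins two different colors.

4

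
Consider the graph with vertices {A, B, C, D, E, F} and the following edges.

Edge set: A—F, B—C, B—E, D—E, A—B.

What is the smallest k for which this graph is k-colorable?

B and E are adjacent, so at least 2 colors are needed.
2 colors suffice: color 1 → {B, D, F}; color 2 → {A, C, E}. Every edge joins two different colors.

2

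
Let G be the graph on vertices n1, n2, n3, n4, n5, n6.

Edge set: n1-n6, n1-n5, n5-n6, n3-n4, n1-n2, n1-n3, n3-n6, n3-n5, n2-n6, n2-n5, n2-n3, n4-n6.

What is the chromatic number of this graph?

5

n1, n2, n3, n5, n6 form a clique, so at least 5 colors are needed.
5 colors suffice: n1=G, n2=P, n3=R, n4=G, n5=Y, n6=B. Each edge has distinct colors on its endpoints.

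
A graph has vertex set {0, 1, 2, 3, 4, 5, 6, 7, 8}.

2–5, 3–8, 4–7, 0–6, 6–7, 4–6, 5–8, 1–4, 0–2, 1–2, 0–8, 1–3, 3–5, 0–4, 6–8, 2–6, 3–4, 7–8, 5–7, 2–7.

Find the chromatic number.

3

0, 4, 6 are mutually adjacent, so at least 3 colors are needed.
One proper 3-coloring: 0=green, 1=red, 2=blue, 3=green, 4=blue, 5=red, 6=red, 7=green, 8=blue. Every edge joins two different colors.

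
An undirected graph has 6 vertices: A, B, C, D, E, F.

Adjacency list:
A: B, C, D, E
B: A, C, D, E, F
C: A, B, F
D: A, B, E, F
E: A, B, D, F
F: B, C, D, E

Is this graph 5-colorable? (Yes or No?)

Yes

The chromatic number is 4. B, D, E, F are pairwise adjacent (a clique of size 4), so at least 4 colors are needed.
4 colors suffice: color red → {B}; color blue → {C, D}; color green → {A, F}; color yellow → {E}.
Since 5 ≥ 4, a proper 5-coloring certainly exists.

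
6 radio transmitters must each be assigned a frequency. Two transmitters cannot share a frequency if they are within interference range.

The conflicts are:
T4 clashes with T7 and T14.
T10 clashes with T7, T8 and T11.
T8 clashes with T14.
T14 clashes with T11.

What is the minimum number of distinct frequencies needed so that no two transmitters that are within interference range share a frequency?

3

The cycle T14-T11-T10-T7-T4-T14 has odd length 5, so it cannot be 2-colored; at least 3 frequencies are needed.
Using 3 frequencies: T4=2, T10=1, T7=3, T8=2, T14=1, T11=2. No two conflicting transmitters share a frequency.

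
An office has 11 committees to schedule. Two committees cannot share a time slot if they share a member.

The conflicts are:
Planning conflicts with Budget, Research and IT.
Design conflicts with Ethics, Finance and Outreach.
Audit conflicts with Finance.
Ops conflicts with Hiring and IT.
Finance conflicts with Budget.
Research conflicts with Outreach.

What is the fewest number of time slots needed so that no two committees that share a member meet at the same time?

Design and Finance conflict, so at least 2 time slots are needed.
A valid assignment using 2 time slots: Planning=2, Design=1, Audit=1, Ethics=2, Ops=2, Hiring=1, Finance=2, Budget=1, Research=1, IT=1, Outreach=2. No two conflicting committees share a time slot.

2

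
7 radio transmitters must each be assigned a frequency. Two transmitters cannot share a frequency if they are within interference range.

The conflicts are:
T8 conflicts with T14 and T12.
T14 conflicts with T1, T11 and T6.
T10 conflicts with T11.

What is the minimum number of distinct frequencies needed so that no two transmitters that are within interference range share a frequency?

2

T10 and T11 conflict, so at least 2 frequencies are needed.
2 frequencies suffice: frequency 1 → {T14, T10, T12}; frequency 2 → {T8, T1, T11, T6}. Each listed conflict is separated.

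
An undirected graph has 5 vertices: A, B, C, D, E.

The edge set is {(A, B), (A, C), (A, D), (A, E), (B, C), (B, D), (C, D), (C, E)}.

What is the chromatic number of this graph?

A, B, C, D are pairwise adjacent (a clique of size 4), so at least 4 colors are needed.
A valid assignment using 4 colors: A=red, B=yellow, C=blue, D=green, E=green. No two adjacent vertices share a color.

4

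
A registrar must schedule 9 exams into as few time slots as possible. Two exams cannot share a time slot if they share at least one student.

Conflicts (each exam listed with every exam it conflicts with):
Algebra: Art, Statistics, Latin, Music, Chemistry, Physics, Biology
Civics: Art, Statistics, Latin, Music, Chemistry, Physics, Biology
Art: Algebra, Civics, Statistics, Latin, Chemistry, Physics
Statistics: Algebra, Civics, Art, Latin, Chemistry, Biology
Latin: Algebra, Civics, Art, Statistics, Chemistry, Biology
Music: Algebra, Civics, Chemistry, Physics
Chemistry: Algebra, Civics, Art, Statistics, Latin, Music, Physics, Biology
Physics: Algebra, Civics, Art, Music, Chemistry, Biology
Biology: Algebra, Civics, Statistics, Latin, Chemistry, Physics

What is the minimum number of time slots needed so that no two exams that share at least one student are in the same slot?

5

Civics, Statistics, Latin, Chemistry, Biology all conflict with each other, so at least 5 time slots are needed.
A valid assignment using 5 time slots: Algebra=2, Civics=2, Art=4, Statistics=3, Latin=5, Music=4, Chemistry=1, Physics=3, Biology=4. No two conflicting exams share a time slot.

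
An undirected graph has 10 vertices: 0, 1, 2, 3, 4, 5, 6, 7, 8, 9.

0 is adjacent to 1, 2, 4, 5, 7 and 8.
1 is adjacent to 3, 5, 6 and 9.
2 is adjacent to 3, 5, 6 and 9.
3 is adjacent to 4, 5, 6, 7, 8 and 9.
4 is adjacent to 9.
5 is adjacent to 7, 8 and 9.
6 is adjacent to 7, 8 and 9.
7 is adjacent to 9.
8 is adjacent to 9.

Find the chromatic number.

3, 5, 7, 9 are mutually adjacent (a clique of size 4), so at least 4 colors are needed.
One proper 4-coloring: 0=red, 1=yellow, 2=yellow, 3=blue, 4=green, 5=green, 6=green, 7=yellow, 8=yellow, 9=red. Every edge joins two different colors.

4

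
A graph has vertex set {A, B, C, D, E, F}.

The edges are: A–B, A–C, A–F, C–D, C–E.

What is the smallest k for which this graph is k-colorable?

2

A and C are adjacent, so at least 2 colors are needed.
A valid assignment using 2 colors: A=2, B=1, C=1, D=2, E=2, F=1. Every edge joins two different colors.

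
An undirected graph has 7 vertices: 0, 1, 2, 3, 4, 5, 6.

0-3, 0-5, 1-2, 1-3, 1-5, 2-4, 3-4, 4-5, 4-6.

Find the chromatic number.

2

2 and 4 are adjacent, so at least 2 colors are needed.
A valid assignment using 2 colors: 0=red, 1=red, 2=blue, 3=blue, 4=red, 5=blue, 6=blue. No two adjacent vertices share a color.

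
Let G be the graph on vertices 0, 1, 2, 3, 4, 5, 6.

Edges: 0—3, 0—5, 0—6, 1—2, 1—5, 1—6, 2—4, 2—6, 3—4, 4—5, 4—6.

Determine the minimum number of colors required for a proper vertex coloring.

3

2, 4, 6 are pairwise adjacent, so at least 3 colors are needed.
3 colors suffice: color red → {0, 1, 4}; color blue → {3, 5, 6}; color green → {2}. No two adjacent vertices share a color.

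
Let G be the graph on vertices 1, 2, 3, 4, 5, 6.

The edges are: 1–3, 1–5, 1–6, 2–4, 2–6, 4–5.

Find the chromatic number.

The cycle 5-1-6-2-4-5 has odd length 5, so it cannot be 2-colored; at least 3 colors are needed.
3 colors suffice: 1=red, 2=green, 3=blue, 4=red, 5=blue, 6=blue. No two adjacent vertices share a color.

3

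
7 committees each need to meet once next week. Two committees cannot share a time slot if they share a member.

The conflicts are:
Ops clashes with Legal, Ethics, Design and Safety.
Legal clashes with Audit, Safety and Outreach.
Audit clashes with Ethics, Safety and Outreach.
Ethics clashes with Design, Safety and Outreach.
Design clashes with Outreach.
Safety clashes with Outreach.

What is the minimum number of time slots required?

Audit, Ethics, Safety, Outreach all conflict with each other, so at least 4 time slots are needed.
4 time slots suffice: time slot 1 → {Design, Safety}; time slot 2 → {Legal, Ethics}; time slot 3 → {Ops, Outreach}; time slot 4 → {Audit}. Each listed conflict is separated.

4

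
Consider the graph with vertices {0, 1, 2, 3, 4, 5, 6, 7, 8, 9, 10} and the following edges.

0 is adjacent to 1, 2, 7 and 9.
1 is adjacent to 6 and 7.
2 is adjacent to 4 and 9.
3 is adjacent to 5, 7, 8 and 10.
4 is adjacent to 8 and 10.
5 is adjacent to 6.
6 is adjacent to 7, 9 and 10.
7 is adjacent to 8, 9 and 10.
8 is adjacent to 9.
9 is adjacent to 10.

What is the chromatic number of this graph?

4

6, 7, 9, 10 are mutually adjacent (a clique of size 4), so at least 4 colors are needed.
4 colors suffice: 0=c, 1=b, 2=a, 3=b, 4=b, 5=a, 6=c, 7=a, 8=c, 9=b, 10=d. No two adjacent vertices share a color.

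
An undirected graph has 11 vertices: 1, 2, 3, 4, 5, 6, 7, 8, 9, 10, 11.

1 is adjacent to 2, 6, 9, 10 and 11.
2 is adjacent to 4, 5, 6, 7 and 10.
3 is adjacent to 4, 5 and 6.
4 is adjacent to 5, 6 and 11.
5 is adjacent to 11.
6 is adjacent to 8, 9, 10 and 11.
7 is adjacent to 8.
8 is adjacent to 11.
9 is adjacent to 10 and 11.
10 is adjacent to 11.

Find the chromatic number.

5

1, 6, 9, 10, 11 are mutually adjacent (a clique of size 5), so at least 5 colors are needed.
One proper 5-coloring: 1=green, 2=blue, 3=blue, 4=green, 5=red, 6=red, 7=red, 8=green, 9=purple, 10=yellow, 11=blue. Each edge has distinct colors on its endpoints.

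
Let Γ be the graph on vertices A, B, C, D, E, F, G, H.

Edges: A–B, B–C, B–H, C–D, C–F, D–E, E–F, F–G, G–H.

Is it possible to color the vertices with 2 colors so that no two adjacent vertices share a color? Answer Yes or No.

The cycle F-G-H-B-C-F has odd length 5, so it cannot be 2-colored; at least 3 colors are needed.
So 2 colors are not enough.

No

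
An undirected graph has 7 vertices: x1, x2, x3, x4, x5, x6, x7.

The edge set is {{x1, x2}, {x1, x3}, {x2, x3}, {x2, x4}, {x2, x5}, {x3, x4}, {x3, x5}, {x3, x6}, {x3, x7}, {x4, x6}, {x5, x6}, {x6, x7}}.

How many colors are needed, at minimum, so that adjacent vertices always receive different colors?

x3, x4, x6 form a triangle, so at least 3 colors are needed.
3 colors suffice: color R → {x3}; color B → {x2, x6}; color G → {x1, x4, x5, x7}. No two adjacent vertices share a color.

3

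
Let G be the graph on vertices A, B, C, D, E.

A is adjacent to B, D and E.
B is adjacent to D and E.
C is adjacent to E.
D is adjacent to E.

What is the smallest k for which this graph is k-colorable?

A, B, D, E form a clique, so at least 4 colors are needed.
A valid assignment using 4 colors: A=green, B=yellow, C=blue, D=blue, E=red. Every edge joins two different colors.

4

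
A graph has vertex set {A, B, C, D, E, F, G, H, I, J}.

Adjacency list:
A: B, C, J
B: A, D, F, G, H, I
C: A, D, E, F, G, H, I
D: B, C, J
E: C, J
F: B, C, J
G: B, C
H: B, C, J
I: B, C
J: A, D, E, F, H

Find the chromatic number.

2

C and I are adjacent, so at least 2 colors are needed.
2 colors suffice: A=2, B=1, C=1, D=2, E=2, F=2, G=2, H=2, I=2, J=1. Every edge joins two different colors.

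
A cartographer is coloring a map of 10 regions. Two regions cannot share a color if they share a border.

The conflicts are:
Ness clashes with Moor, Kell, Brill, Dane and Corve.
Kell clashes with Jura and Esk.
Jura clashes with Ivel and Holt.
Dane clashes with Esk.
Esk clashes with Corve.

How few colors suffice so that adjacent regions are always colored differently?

2

Jura and Ivel conflict, so at least 2 colors are needed.
A valid assignment using 2 colors: Ness=1, Moor=2, Kell=2, Brill=2, Jura=1, Dane=2, Ivel=2, Holt=2, Esk=1, Corve=2. No two conflicting regions share a color.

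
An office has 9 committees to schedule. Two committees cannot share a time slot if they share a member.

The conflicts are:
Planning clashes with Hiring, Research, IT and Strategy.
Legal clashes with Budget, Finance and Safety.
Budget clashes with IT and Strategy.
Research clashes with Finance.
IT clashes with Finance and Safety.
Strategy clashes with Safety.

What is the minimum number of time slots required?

Legal and Finance conflict, so at least 2 time slots are needed.
2 time slots suffice: time slot 1 → {Planning, Budget, Finance, Safety}; time slot 2 → {Legal, Hiring, Research, IT, Strategy}. Each listed conflict is separated.

2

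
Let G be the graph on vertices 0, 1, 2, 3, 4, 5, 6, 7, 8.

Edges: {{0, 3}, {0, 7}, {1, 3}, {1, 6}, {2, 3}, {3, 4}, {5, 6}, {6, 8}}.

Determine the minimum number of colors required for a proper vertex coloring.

3 and 4 are adjacent, so at least 2 colors are needed.
2 colors suffice: color a → {3, 6, 7}; color b → {0, 1, 2, 4, 5, 8}. Every edge joins two different colors.

2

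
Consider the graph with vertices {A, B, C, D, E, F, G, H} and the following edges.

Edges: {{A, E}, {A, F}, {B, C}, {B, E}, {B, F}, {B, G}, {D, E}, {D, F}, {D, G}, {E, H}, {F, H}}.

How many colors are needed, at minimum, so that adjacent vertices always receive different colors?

B and G are adjacent, so at least 2 colors are needed.
2 colors suffice: color 1 → {A, B, D, H}; color 2 → {C, E, F, G}. Every edge joins two different colors.

2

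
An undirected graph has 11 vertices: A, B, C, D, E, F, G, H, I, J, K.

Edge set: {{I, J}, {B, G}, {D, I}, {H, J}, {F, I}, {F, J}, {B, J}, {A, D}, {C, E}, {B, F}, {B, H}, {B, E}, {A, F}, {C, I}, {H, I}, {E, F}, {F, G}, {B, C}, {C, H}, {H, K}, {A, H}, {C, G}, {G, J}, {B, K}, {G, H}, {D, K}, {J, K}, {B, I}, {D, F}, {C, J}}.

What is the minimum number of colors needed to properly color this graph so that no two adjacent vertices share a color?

B, C, G, H, J are mutually adjacent (a clique of size 5), so at least 5 colors are needed.
5 colors suffice: A=2, B=1, C=5, D=1, E=2, F=3, G=4, H=3, I=4, J=2, K=4. Each edge has distinct colors on its endpoints.

5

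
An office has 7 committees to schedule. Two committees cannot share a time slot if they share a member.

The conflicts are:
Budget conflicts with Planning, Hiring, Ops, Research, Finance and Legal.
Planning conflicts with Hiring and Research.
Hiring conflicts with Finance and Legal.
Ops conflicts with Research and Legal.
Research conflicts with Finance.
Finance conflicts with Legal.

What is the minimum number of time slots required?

4

Budget, Hiring, Finance, Legal are mutually in conflict, so at least 4 time slots are needed.
4 time slots suffice: time slot 1 → {Budget}; time slot 2 → {Hiring, Research}; time slot 3 → {Planning, Ops, Finance}; time slot 4 → {Legal}. Each listed conflict is separated.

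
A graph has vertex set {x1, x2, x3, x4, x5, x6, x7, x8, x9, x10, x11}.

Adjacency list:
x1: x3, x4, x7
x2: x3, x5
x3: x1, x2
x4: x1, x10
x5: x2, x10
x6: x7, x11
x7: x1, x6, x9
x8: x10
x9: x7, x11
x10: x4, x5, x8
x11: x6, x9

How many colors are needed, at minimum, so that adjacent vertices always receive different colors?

x6 and x11 are adjacent, so at least 2 colors are needed.
2 colors suffice: color 1 → {x1, x2, x6, x9, x10}; color 2 → {x3, x4, x5, x7, x8, x11}. Each edge has distinct colors on its endpoints.

2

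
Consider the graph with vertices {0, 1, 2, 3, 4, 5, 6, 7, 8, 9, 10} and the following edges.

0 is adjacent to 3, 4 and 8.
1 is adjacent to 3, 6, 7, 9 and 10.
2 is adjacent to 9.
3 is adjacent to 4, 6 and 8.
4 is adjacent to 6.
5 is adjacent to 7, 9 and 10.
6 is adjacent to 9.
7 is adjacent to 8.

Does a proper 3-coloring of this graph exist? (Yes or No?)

Yes

The chromatic number is 3. 3, 4, 6 are pairwise adjacent, so at least 3 colors are needed.
3 colors suffice: color a → {1, 2, 4, 5, 8}; color b → {3, 7, 9, 10}; color c → {0, 6}.
That is already a proper 3-coloring.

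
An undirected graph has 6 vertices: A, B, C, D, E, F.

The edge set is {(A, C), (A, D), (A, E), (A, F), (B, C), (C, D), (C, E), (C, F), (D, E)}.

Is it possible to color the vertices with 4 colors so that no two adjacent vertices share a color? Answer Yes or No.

Yes

The chromatic number is 4. A, C, D, E are mutually adjacent (a clique of size 4), so at least 4 colors are needed.
4 colors suffice: color 1 → {C}; color 2 → {A, B}; color 3 → {D, F}; color 4 → {E}.
That is already a proper 4-coloring.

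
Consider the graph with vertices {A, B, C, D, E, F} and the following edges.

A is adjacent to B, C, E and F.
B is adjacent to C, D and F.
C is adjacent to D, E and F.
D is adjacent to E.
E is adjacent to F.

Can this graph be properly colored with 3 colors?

A, B, C, F form a clique, so at least 4 colors are needed.
So 3 colors are not enough.

No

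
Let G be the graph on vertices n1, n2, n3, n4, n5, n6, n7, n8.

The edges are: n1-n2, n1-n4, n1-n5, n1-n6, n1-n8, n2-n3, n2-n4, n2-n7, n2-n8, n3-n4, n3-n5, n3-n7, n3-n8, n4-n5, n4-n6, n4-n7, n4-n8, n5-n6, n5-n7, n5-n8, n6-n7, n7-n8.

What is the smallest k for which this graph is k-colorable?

n3, n4, n5, n7, n8 are mutually adjacent (a clique of size 5), so at least 5 colors are needed.
One proper 5-coloring: n1=Y, n2=G, n3=P, n4=R, n5=G, n6=B, n7=Y, n8=B. Every edge joins two different colors.

5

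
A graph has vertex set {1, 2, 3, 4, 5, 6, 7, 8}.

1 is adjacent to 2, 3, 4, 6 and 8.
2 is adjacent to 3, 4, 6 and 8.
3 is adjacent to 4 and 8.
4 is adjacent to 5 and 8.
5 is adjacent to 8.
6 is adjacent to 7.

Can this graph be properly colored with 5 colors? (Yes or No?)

Yes

The chromatic number is 5. 1, 2, 3, 4, 8 form a clique, so at least 5 colors are needed.
5 colors suffice: color a → {6, 8}; color b → {1, 5, 7}; color c → {4}; color d → {2}; color e → {3}.
That is already a proper 5-coloring.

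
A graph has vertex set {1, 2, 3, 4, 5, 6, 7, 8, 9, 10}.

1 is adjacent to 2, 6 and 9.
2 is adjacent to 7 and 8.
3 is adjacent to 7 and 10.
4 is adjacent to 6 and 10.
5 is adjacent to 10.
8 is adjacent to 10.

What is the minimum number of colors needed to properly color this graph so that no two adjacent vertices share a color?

3

The cycle 8-2-7-3-10-8 has odd length 5, so it cannot be 2-colored; at least 3 colors are needed.
3 colors suffice: 1=a, 2=b, 3=b, 4=b, 5=b, 6=c, 7=a, 8=c, 9=b, 10=a. Each edge has distinct colors on its endpoints.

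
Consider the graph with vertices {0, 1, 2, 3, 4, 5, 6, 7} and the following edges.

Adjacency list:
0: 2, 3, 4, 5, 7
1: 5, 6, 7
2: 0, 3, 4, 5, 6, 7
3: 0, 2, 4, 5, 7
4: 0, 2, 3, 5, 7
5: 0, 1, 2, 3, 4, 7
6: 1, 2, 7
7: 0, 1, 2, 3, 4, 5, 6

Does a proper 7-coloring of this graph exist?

The chromatic number is 6. 0, 2, 3, 4, 5, 7 are pairwise adjacent (a clique of size 6), so at least 6 colors are needed.
A valid assignment using 6 colors: 0=purple, 1=green, 2=green, 3=yellow, 4=orange, 5=blue, 6=blue, 7=red.
Since 7 ≥ 6, a proper 7-coloring certainly exists.

Yes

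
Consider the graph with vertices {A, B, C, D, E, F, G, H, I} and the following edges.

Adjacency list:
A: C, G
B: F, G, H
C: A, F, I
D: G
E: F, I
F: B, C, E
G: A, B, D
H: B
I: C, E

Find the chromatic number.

3

The cycle A-G-B-F-C-A has odd length 5, so it cannot be 2-colored; at least 3 colors are needed.
One proper 3-coloring: A=green, B=blue, C=blue, D=blue, E=blue, F=red, G=red, H=red, I=red. Each edge has distinct colors on its endpoints.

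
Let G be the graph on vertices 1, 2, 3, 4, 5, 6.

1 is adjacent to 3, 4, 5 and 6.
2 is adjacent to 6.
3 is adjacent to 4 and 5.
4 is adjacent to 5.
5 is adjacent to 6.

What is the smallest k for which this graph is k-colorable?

4

1, 3, 4, 5 are pairwise adjacent (a clique of size 4), so at least 4 colors are needed.
4 colors suffice: color red → {2, 5}; color blue → {1}; color green → {4, 6}; color yellow → {3}. No two adjacent vertices share a color.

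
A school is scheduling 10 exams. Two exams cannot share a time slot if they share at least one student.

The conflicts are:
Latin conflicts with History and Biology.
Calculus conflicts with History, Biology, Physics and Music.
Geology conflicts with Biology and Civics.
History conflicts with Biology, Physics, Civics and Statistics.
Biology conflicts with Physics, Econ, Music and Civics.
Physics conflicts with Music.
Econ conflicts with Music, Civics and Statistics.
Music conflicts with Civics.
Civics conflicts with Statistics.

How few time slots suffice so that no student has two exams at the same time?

4

Biology, Econ, Music, Civics are mutually in conflict, so at least 4 time slots are needed.
4 time slots suffice: time slot 1 → {Biology, Statistics}; time slot 2 → {Latin, Calculus, Civics}; time slot 3 → {Geology, History, Music}; time slot 4 → {Physics, Econ}. No two conflicting exams share a time slot.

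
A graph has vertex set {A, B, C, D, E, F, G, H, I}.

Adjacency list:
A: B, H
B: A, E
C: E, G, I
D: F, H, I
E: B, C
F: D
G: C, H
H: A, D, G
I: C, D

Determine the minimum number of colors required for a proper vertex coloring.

The cycle I-D-H-G-C-I has odd length 5, so it cannot be 2-colored; at least 3 colors are needed.
3 colors suffice: color 1 → {B, C, F, H}; color 2 → {A, D, E, G}; color 3 → {I}. No two adjacent vertices share a color.

3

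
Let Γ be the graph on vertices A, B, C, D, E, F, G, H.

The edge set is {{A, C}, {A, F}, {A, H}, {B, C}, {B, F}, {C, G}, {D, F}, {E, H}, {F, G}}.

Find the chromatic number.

B and C are adjacent, so at least 2 colors are needed.
One proper 2-coloring: A=blue, B=blue, C=red, D=blue, E=blue, F=red, G=blue, H=red. Every edge joins two different colors.

2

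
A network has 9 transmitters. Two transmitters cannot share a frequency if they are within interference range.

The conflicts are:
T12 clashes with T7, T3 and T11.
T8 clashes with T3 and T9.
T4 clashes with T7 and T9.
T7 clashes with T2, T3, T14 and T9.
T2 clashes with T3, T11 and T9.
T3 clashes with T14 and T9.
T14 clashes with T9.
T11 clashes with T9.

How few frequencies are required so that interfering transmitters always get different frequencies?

4

T7, T2, T3, T9 pairwise conflict, so at least 4 frequencies are needed.
4 frequencies suffice: T12=1, T8=3, T4=2, T7=3, T2=4, T3=2, T14=4, T11=2, T9=1. No two conflicting transmitters share a frequency.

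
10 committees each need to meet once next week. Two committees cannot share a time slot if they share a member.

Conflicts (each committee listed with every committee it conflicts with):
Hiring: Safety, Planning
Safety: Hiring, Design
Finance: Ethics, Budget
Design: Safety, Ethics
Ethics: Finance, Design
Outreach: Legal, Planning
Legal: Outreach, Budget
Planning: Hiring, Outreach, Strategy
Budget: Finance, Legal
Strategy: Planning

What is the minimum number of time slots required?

The cycle Finance-Budget-Legal-Outreach-Planning-Hiring-Safety-Design-Ethics-Finance has odd length 9, so it cannot be 2-colored; at least 3 time slots are needed.
A valid assignment using 3 time slots: Hiring=2, Safety=1, Finance=1, Design=3, Ethics=2, Outreach=2, Legal=1, Planning=1, Budget=2, Strategy=2. Each listed conflict is separated.

3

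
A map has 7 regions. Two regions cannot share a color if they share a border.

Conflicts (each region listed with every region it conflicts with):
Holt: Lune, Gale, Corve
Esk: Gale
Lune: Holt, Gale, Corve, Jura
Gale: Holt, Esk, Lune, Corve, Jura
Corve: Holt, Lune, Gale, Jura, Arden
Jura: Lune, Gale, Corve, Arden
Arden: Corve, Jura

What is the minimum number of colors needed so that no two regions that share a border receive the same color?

4

Holt, Lune, Gale, Corve are mutually in conflict, so at least 4 colors are needed.
4 colors suffice: color 1 → {Gale, Arden}; color 2 → {Esk, Corve}; color 3 → {Lune}; color 4 → {Holt, Jura}. Each listed conflict is separated.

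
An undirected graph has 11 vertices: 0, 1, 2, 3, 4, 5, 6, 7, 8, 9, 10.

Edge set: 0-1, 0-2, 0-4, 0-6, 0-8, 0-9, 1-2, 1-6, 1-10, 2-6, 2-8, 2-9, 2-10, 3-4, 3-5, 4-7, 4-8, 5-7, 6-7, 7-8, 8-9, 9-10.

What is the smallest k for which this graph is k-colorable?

0, 2, 8, 9 form a clique, so at least 4 colors are needed.
4 colors suffice: color a → {2, 3, 7}; color b → {0, 5, 10}; color c → {1, 8}; color d → {4, 6, 9}. Every edge joins two different colors.

4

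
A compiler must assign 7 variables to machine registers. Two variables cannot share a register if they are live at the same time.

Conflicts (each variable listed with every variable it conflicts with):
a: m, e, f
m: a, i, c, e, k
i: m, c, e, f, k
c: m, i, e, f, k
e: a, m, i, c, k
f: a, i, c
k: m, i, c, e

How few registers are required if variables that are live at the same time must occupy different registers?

5

m, i, c, e, k pairwise conflict, so at least 5 registers are needed.
5 registers suffice: register 1 → {a, c}; register 2 → {e, f}; register 3 → {i}; register 4 → {m}; register 5 → {k}. Each listed conflict is separated.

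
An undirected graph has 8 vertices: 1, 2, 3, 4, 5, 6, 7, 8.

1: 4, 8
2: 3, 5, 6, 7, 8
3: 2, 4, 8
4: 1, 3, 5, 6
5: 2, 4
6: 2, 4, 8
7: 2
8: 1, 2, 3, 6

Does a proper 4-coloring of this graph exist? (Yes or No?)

The chromatic number is 3. 2, 3, 8 are mutually adjacent, so at least 3 colors are needed.
3 colors suffice: 1=c, 2=a, 3=c, 4=a, 5=b, 6=c, 7=b, 8=b.
Since 4 ≥ 3, a proper 4-coloring certainly exists.

Yes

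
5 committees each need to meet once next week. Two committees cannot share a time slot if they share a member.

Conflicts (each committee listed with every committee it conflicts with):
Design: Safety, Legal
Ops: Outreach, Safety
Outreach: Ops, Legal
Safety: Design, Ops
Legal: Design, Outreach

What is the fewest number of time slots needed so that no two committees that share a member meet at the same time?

The cycle Safety-Design-Legal-Outreach-Ops-Safety has odd length 5, so it cannot be 2-colored; at least 3 time slots are needed.
3 time slots suffice: time slot 1 → {Safety, Legal}; time slot 2 → {Design, Outreach}; time slot 3 → {Ops}. No two conflicting committees share a time slot.

3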